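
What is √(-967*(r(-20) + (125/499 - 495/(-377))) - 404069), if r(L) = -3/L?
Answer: I*√1435874823153509245/1881230 ≈ 636.97*I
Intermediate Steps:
√(-967*(r(-20) + (125/499 - 495/(-377))) - 404069) = √(-967*(-3/(-20) + (125/499 - 495/(-377))) - 404069) = √(-967*(-3*(-1/20) + (125*(1/499) - 495*(-1/377))) - 404069) = √(-967*(3/20 + (125/499 + 495/377)) - 404069) = √(-967*(3/20 + 294130/188123) - 404069) = √(-967*6446969/3762460 - 404069) = √(-6234219023/3762460 - 404069) = √(-1526527668763/3762460) = I*√1435874823153509245/1881230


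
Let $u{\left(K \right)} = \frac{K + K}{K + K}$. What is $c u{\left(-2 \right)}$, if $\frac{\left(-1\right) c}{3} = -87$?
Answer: $261$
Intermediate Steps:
$c = 261$ ($c = \left(-3\right) \left(-87\right) = 261$)
$u{\left(K \right)} = 1$ ($u{\left(K \right)} = \frac{2 K}{2 K} = 2 K \frac{1}{2 K} = 1$)
$c u{\left(-2 \right)} = 261 \cdot 1 = 261$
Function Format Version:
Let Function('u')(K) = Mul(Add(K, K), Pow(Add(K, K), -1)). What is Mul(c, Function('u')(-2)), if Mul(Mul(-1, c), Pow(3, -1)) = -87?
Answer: 261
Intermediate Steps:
c = 261 (c = Mul(-3, -87) = 261)
Function('u')(K) = 1 (Function('u')(K) = Mul(Mul(2, K), Pow(Mul(2, K), -1)) = Mul(Mul(2, K), Mul(Rational(1, 2), Pow(K, -1))) = 1)
Mul(c, Function('u')(-2)) = Mul(261, 1) = 261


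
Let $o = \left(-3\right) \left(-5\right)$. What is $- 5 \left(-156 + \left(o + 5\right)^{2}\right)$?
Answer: $-1220$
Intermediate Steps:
$o = 15$
$- 5 \left(-156 + \left(o + 5\right)^{2}\right) = - 5 \left(-156 + \left(15 + 5\right)^{2}\right) = - 5 \left(-156 + 20^{2}\right) = - 5 \left(-156 + 400\right) = \left(-5\right) 244 = -1220$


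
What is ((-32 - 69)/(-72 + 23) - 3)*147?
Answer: -138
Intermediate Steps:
((-32 - 69)/(-72 + 23) - 3)*147 = (-101/(-49) - 3)*147 = (-101*(-1/49) - 3)*147 = (101/49 - 3)*147 = -46/49*147 = -138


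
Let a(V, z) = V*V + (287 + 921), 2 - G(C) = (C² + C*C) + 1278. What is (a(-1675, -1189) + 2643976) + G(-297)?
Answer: 5273115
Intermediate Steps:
G(C) = -1276 - 2*C² (G(C) = 2 - ((C² + C*C) + 1278) = 2 - ((C² + C²) + 1278) = 2 - (2*C² + 1278) = 2 - (1278 + 2*C²) = 2 + (-1278 - 2*C²) = -1276 - 2*C²)
a(V, z) = 1208 + V² (a(V, z) = V² + 1208 = 1208 + V²)
(a(-1675, -1189) + 2643976) + G(-297) = ((1208 + (-1675)²) + 2643976) + (-1276 - 2*(-297)²) = ((1208 + 2805625) + 2643976) + (-1276 - 2*88209) = (2806833 + 2643976) + (-1276 - 176418) = 5450809 - 177694 = 5273115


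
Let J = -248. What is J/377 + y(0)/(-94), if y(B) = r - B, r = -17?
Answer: -16903/35438 ≈ -0.47697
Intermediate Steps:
y(B) = -17 - B
J/377 + y(0)/(-94) = -248/377 + (-17 - 1*0)/(-94) = -248*1/377 + (-17 + 0)*(-1/94) = -248/377 - 17*(-1/94) = -248/377 + 17/94 = -16903/35438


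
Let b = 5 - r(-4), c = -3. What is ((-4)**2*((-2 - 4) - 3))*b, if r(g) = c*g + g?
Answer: 432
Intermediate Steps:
r(g) = -2*g (r(g) = -3*g + g = -2*g)
b = -3 (b = 5 - (-2)*(-4) = 5 - 1*8 = 5 - 8 = -3)
((-4)**2*((-2 - 4) - 3))*b = ((-4)**2*((-2 - 4) - 3))*(-3) = (16*(-6 - 3))*(-3) = (16*(-9))*(-3) = -144*(-3) = 432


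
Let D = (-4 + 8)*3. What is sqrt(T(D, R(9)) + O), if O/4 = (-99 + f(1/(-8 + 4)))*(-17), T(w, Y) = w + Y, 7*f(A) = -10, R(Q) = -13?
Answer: sqrt(334579)/7 ≈ 82.633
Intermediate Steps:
f(A) = -10/7 (f(A) = (1/7)*(-10) = -10/7)
D = 12 (D = 4*3 = 12)
T(w, Y) = Y + w
O = 47804/7 (O = 4*((-99 - 10/7)*(-17)) = 4*(-703/7*(-17)) = 4*(11951/7) = 47804/7 ≈ 6829.1)
sqrt(T(D, R(9)) + O) = sqrt((-13 + 12) + 47804/7) = sqrt(-1 + 47804/7) = sqrt(47797/7) = sqrt(334579)/7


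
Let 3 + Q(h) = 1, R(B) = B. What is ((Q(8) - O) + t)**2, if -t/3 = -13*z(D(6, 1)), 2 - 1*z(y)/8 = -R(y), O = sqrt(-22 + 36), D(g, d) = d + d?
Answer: (1246 - sqrt(14))**2 ≈ 1.5432e+6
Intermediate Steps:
Q(h) = -2 (Q(h) = -3 + 1 = -2)
D(g, d) = 2*d
O = sqrt(14) ≈ 3.7417
z(y) = 16 + 8*y (z(y) = 16 - (-8)*y = 16 + 8*y)
t = 1248 (t = -(-39)*(16 + 8*(2*1)) = -(-39)*(16 + 8*2) = -(-39)*(16 + 16) = -(-39)*32 = -3*(-416) = 1248)
((Q(8) - O) + t)**2 = ((-2 - sqrt(14)) + 1248)**2 = (1246 - sqrt(14))**2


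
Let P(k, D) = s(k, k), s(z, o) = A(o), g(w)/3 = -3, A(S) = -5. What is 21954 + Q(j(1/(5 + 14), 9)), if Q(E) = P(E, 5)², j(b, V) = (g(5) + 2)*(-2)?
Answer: 21979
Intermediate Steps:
g(w) = -9 (g(w) = 3*(-3) = -9)
s(z, o) = -5
j(b, V) = 14 (j(b, V) = (-9 + 2)*(-2) = -7*(-2) = 14)
P(k, D) = -5
Q(E) = 25 (Q(E) = (-5)² = 25)
21954 + Q(j(1/(5 + 14), 9)) = 21954 + 25 = 21979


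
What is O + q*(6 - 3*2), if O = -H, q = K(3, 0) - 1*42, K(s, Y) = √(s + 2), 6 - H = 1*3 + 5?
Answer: 2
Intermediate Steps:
H = -2 (H = 6 - (1*3 + 5) = 6 - (3 + 5) = 6 - 1*8 = 6 - 8 = -2)
K(s, Y) = √(2 + s)
q = -42 + √5 (q = √(2 + 3) - 1*42 = √5 - 42 = -42 + √5 ≈ -39.764)
O = 2 (O = -1*(-2) = 2)
O + q*(6 - 3*2) = 2 + (-42 + √5)*(6 - 3*2) = 2 + (-42 + √5)*(6 - 6) = 2 + (-42 + √5)*0 = 2 + 0 = 2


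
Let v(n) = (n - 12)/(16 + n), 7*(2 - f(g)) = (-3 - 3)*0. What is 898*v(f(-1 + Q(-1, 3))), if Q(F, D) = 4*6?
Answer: -4490/9 ≈ -498.89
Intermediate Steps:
Q(F, D) = 24
f(g) = 2 (f(g) = 2 - (-3 - 3)*0/7 = 2 - (-6)*0/7 = 2 - ⅐*0 = 2 + 0 = 2)
v(n) = (-12 + n)/(16 + n)
898*v(f(-1 + Q(-1, 3))) = 898*((-12 + 2)/(16 + 2)) = 898*(-10/18) = 898*((1/18)*(-10)) = 898*(-5/9) = -4490/9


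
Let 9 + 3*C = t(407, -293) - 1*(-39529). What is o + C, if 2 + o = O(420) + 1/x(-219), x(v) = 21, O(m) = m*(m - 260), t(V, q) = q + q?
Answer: 1683697/21 ≈ 80176.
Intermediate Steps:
t(V, q) = 2*q
O(m) = m*(-260 + m)
o = 1411159/21 (o = -2 + (420*(-260 + 420) + 1/21) = -2 + (420*160 + 1/21) = -2 + (67200 + 1/21) = -2 + 1411201/21 = 1411159/21 ≈ 67198.)
C = 12978 (C = -3 + (2*(-293) - 1*(-39529))/3 = -3 + (-586 + 39529)/3 = -3 + (1/3)*38943 = -3 + 12981 = 12978)
o + C = 1411159/21 + 12978 = 1683697/21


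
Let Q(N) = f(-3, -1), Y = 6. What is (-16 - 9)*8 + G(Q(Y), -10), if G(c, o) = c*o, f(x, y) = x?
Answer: -170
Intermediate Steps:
Q(N) = -3
(-16 - 9)*8 + G(Q(Y), -10) = (-16 - 9)*8 - 3*(-10) = -25*8 + 30 = -200 + 30 = -170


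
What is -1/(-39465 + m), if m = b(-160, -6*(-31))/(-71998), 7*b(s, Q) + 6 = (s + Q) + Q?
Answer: 251993/9944903848 ≈ 2.5339e-5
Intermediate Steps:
b(s, Q) = -6/7 + s/7 + 2*Q/7 (b(s, Q) = -6/7 + ((s + Q) + Q)/7 = -6/7 + ((Q + s) + Q)/7 = -6/7 + (s + 2*Q)/7 = -6/7 + (s/7 + 2*Q/7) = -6/7 + s/7 + 2*Q/7)
m = -103/251993 (m = (-6/7 + (⅐)*(-160) + 2*(-6*(-31))/7)/(-71998) = (-6/7 - 160/7 + (2/7)*186)*(-1/71998) = (-6/7 - 160/7 + 372/7)*(-1/71998) = (206/7)*(-1/71998) = -103/251993 ≈ -0.00040874)
-1/(-39465 + m) = -1/(-39465 - 103/251993) = -1/(-9944903848/251993) = -1*(-251993/9944903848) = 251993/9944903848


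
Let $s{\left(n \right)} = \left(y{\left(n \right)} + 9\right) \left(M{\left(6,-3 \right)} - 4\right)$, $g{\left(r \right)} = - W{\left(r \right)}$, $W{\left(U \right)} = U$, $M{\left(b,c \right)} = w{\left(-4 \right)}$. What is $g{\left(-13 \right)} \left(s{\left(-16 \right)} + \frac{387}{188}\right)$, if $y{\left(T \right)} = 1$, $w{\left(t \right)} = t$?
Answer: $- \frac{190489}{188} \approx -1013.2$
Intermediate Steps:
$M{\left(b,c \right)} = -4$
$g{\left(r \right)} = - r$
$s{\left(n \right)} = -80$ ($s{\left(n \right)} = \left(1 + 9\right) \left(-4 - 4\right) = 10 \left(-8\right) = -80$)
$g{\left(-13 \right)} \left(s{\left(-16 \right)} + \frac{387}{188}\right) = \left(-1\right) \left(-13\right) \left(-80 + \frac{387}{188}\right) = 13 \left(-80 + 387 \cdot \frac{1}{188}\right) = 13 \left(-80 + \frac{387}{188}\right) = 13 \left(- \frac{14653}{188}\right) = - \frac{190489}{188}$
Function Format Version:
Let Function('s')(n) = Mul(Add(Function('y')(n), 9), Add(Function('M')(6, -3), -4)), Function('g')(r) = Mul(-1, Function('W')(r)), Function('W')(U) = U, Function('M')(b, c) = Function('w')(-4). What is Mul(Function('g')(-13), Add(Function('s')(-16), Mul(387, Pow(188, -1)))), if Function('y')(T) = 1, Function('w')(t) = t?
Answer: Rational(-190489, 188) ≈ -1013.2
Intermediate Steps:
Function('M')(b, c) = -4
Function('g')(r) = Mul(-1, r)
Function('s')(n) = -80 (Function('s')(n) = Mul(Add(1, 9), Add(-4, -4)) = Mul(10, -8) = -80)
Mul(Function('g')(-13), Add(Function('s')(-16), Mul(387, Pow(188, -1)))) = Mul(Mul(-1, -13), Add(-80, Mul(387, Pow(188, -1)))) = Mul(13, Add(-80, Mul(387, Rational(1, 188)))) = Mul(13, Add(-80, Rational(387, 188))) = Mul(13, Rational(-14653, 188)) = Rational(-190489, 188)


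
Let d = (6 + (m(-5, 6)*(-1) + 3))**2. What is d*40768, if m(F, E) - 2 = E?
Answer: 40768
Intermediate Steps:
m(F, E) = 2 + E
d = 1 (d = (6 + ((2 + 6)*(-1) + 3))**2 = (6 + (8*(-1) + 3))**2 = (6 + (-8 + 3))**2 = (6 - 5)**2 = 1**2 = 1)
d*40768 = 1*40768 = 40768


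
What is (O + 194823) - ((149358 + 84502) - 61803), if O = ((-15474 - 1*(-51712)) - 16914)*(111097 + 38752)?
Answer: 2895704842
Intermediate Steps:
O = 2895682076 (O = ((-15474 + 51712) - 16914)*149849 = (36238 - 16914)*149849 = 19324*149849 = 2895682076)
(O + 194823) - ((149358 + 84502) - 61803) = (2895682076 + 194823) - ((149358 + 84502) - 61803) = 2895876899 - (233860 - 61803) = 2895876899 - 1*172057 = 2895876899 - 172057 = 2895704842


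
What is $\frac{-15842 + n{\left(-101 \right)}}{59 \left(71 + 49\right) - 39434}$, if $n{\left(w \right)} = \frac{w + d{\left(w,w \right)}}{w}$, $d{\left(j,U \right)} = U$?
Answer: $\frac{7920}{16177} \approx 0.48958$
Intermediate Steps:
$n{\left(w \right)} = 2$ ($n{\left(w \right)} = \frac{w + w}{w} = \frac{2 w}{w} = 2$)
$\frac{-15842 + n{\left(-101 \right)}}{59 \left(71 + 49\right) - 39434} = \frac{-15842 + 2}{59 \left(71 + 49\right) - 39434} = - \frac{15840}{59 \cdot 120 - 39434} = - \frac{15840}{7080 - 39434} = - \frac{15840}{-32354} = \left(-15840\right) \left(- \frac{1}{32354}\right) = \frac{7920}{16177}$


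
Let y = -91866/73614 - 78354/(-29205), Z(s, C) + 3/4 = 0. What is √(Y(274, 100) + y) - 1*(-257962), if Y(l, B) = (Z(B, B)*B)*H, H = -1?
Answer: 257962 + √121154555415650570/39812905 ≈ 2.5797e+5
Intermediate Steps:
Z(s, C) = -¾ (Z(s, C) = -¾ + 0 = -¾)
y = 57129719/39812905 (y = -91866*1/73614 - 78354*(-1/29205) = -15311/12269 + 8706/3245 = 57129719/39812905 ≈ 1.4350)
Y(l, B) = 3*B/4 (Y(l, B) = -3*B/4*(-1) = 3*B/4)
√(Y(274, 100) + y) - 1*(-257962) = √((¾)*100 + 57129719/39812905) - 1*(-257962) = √(75 + 57129719/39812905) + 257962 = √(3043097594/39812905) + 257962 = √121154555415650570/39812905 + 257962 = 257962 + √121154555415650570/39812905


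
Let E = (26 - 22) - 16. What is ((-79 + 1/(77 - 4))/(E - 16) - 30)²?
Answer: 771561729/1044484 ≈ 738.70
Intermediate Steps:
E = -12 (E = 4 - 16 = -12)
((-79 + 1/(77 - 4))/(E - 16) - 30)² = ((-79 + 1/(77 - 4))/(-12 - 16) - 30)² = ((-79 + 1/73)/(-28) - 30)² = ((-79 + 1/73)*(-1/28) - 30)² = (-5766/73*(-1/28) - 30)² = (2883/1022 - 30)² = (-27777/1022)² = 771561729/1044484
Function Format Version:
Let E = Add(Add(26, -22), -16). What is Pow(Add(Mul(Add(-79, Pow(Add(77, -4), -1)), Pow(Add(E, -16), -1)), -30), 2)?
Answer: Rational(771561729, 1044484) ≈ 738.70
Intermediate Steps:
E = -12 (E = Add(4, -16) = -12)
Pow(Add(Mul(Add(-79, Pow(Add(77, -4), -1)), Pow(Add(E, -16), -1)), -30), 2) = Pow(Add(Mul(Add(-79, Pow(Add(77, -4), -1)), Pow(Add(-12, -16), -1)), -30), 2) = Pow(Add(Mul(Add(-79, Pow(73, -1)), Pow(-28, -1)), -30), 2) = Pow(Add(Mul(Add(-79, Rational(1, 73)), Rational(-1, 28)), -30), 2) = Pow(Add(Mul(Rational(-5766, 73), Rational(-1, 28)), -30), 2) = Pow(Add(Rational(2883, 1022), -30), 2) = Pow(Rational(-27777, 1022), 2) = Rational(771561729, 1044484)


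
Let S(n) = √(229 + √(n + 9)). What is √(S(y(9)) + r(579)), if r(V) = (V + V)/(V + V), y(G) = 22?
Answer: √(1 + √(229 + √31)) ≈ 4.0393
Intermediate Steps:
r(V) = 1 (r(V) = (2*V)/((2*V)) = (2*V)*(1/(2*V)) = 1)
S(n) = √(229 + √(9 + n))
√(S(y(9)) + r(579)) = √(√(229 + √(9 + 22)) + 1) = √(√(229 + √31) + 1) = √(1 + √(229 + √31))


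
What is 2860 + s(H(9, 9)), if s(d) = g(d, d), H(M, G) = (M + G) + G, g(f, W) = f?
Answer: 2887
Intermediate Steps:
H(M, G) = M + 2*G (H(M, G) = (G + M) + G = M + 2*G)
s(d) = d
2860 + s(H(9, 9)) = 2860 + (9 + 2*9) = 2860 + (9 + 18) = 2860 + 27 = 2887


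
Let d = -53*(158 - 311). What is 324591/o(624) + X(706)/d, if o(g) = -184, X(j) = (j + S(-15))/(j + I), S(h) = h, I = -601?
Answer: -276371256851/156665880 ≈ -1764.1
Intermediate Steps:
d = 8109 (d = -53*(-153) = 8109)
X(j) = (-15 + j)/(-601 + j) (X(j) = (j - 15)/(j - 601) = (-15 + j)/(-601 + j))
324591/o(624) + X(706)/d = 324591/(-184) + ((-15 + 706)/(-601 + 706))/8109 = 324591*(-1/184) + (691/105)*(1/8109) = -324591/184 + ((1/105)*691)*(1/8109) = -324591/184 + (691/105)*(1/8109) = -324591/184 + 691/851445 = -276371256851/156665880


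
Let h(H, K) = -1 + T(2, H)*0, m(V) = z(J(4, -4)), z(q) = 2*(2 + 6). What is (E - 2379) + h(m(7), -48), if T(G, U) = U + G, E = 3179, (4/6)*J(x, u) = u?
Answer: 799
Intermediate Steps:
J(x, u) = 3*u/2
z(q) = 16 (z(q) = 2*8 = 16)
T(G, U) = G + U
m(V) = 16
h(H, K) = -1 (h(H, K) = -1 + (2 + H)*0 = -1 + 0 = -1)
(E - 2379) + h(m(7), -48) = (3179 - 2379) - 1 = 800 - 1 = 799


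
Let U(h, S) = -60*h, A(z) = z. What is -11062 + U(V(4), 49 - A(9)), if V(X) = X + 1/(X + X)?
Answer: -22619/2 ≈ -11310.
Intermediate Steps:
V(X) = X + 1/(2*X)
-11062 + U(V(4), 49 - A(9)) = -11062 - 60*(4 + (1/2)/4) = -11062 - 60*(4 + (1/2)*(1/4)) = -11062 - 60*(4 + 1/8) = -11062 - 60*33/8 = -11062 - 495/2 = -22619/2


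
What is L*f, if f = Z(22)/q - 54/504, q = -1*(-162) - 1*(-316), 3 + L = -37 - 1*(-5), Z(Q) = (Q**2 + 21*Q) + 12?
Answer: -63475/956 ≈ -66.396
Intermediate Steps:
Z(Q) = 12 + Q**2 + 21*Q
L = -35 (L = -3 + (-37 - 1*(-5)) = -3 + (-37 + 5) = -3 - 32 = -35)
q = 478 (q = 162 + 316 = 478)
f = 12695/6692 (f = (12 + 22**2 + 21*22)/478 - 54/504 = (12 + 484 + 462)*(1/478) - 54*1/504 = 958*(1/478) - 3/28 = 479/239 - 3/28 = 12695/6692 ≈ 1.8970)
L*f = -35*12695/6692 = -63475/956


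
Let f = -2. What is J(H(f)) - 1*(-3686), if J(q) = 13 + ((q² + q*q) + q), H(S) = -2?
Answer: 3705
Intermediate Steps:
J(q) = 13 + q + 2*q² (J(q) = 13 + ((q² + q²) + q) = 13 + (2*q² + q) = 13 + (q + 2*q²) = 13 + q + 2*q²)
J(H(f)) - 1*(-3686) = (13 - 2 + 2*(-2)²) - 1*(-3686) = (13 - 2 + 2*4) + 3686 = (13 - 2 + 8) + 3686 = 19 + 3686 = 3705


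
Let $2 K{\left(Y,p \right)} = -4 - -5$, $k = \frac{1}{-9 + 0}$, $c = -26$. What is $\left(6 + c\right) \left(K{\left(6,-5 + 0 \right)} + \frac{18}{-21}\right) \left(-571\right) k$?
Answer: $\frac{28550}{63} \approx 453.17$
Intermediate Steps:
$k = - \frac{1}{9}$ ($k = \frac{1}{-9} = - \frac{1}{9} \approx -0.11111$)
$K{\left(Y,p \right)} = \frac{1}{2}$ ($K{\left(Y,p \right)} = \frac{-4 - -5}{2} = \frac{-4 + 5}{2} = \frac{1}{2} \cdot 1 = \frac{1}{2}$)
$\left(6 + c\right) \left(K{\left(6,-5 + 0 \right)} + \frac{18}{-21}\right) \left(-571\right) k = \left(6 - 26\right) \left(\frac{1}{2} + \frac{18}{-21}\right) \left(-571\right) \left(- \frac{1}{9}\right) = - 20 \left(\frac{1}{2} + 18 \left(- \frac{1}{21}\right)\right) \left(-571\right) \left(- \frac{1}{9}\right) = - 20 \left(\frac{1}{2} - \frac{6}{7}\right) \left(-571\right) \left(- \frac{1}{9}\right) = \left(-20\right) \left(- \frac{5}{14}\right) \left(-571\right) \left(- \frac{1}{9}\right) = \frac{50}{7} \left(-571\right) \left(- \frac{1}{9}\right) = \left(- \frac{28550}{7}\right) \left(- \frac{1}{9}\right) = \frac{28550}{63}$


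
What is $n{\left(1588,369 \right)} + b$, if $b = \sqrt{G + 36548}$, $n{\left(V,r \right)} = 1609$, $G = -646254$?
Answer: $1609 + i \sqrt{609706} \approx 1609.0 + 780.84 i$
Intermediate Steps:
$b = i \sqrt{609706}$ ($b = \sqrt{-646254 + 36548} = \sqrt{-609706} = i \sqrt{609706} \approx 780.84 i$)
$n{\left(1588,369 \right)} + b = 1609 + i \sqrt{609706}$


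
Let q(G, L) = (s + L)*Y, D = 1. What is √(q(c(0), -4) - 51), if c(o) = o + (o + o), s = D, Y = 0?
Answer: I*√51 ≈ 7.1414*I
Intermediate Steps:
s = 1
c(o) = 3*o (c(o) = o + 2*o = 3*o)
q(G, L) = 0 (q(G, L) = (1 + L)*0 = 0)
√(q(c(0), -4) - 51) = √(0 - 51) = √(-51) = I*√51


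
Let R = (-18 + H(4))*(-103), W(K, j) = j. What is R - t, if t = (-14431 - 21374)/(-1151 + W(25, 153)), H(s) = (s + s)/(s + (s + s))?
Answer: 5237873/2994 ≈ 1749.5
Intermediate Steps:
H(s) = 2/3 (H(s) = (2*s)/(s + 2*s) = (2*s)/((3*s)) = (2*s)*(1/(3*s)) = 2/3)
R = 5356/3 (R = (-18 + 2/3)*(-103) = -52/3*(-103) = 5356/3 ≈ 1785.3)
t = 35805/998 (t = (-14431 - 21374)/(-1151 + 153) = -35805/(-998) = -35805*(-1/998) = 35805/998 ≈ 35.877)
R - t = 5356/3 - 1*35805/998 = 5356/3 - 35805/998 = 5237873/2994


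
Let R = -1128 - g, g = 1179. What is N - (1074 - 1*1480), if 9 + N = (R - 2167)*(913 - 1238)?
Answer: 1454447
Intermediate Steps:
R = -2307 (R = -1128 - 1*1179 = -1128 - 1179 = -2307)
N = 1454041 (N = -9 + (-2307 - 2167)*(913 - 1238) = -9 - 4474*(-325) = -9 + 1454050 = 1454041)
N - (1074 - 1*1480) = 1454041 - (1074 - 1*1480) = 1454041 - (1074 - 1480) = 1454041 - 1*(-406) = 1454041 + 406 = 1454447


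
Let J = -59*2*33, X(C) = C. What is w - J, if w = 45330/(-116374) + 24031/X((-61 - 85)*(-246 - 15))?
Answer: 8634598882175/2217273822 ≈ 3894.2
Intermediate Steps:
J = -3894 (J = -118*33 = -3894)
w = 534619307/2217273822 (w = 45330/(-116374) + 24031/(((-61 - 85)*(-246 - 15))) = 45330*(-1/116374) + 24031/((-146*(-261))) = -22665/58187 + 24031/38106 = 534619307/2217273822 ≈ 0.24112)
w - J = 534619307/2217273822 - 1*(-3894) = 534619307/2217273822 + 3894 = 8634598882175/2217273822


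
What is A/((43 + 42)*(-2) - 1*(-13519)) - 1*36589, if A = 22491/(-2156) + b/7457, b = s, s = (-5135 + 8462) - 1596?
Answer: -160256665423187/4379913692 ≈ -36589.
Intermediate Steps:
s = 1731 (s = 3327 - 1596 = 1731)
b = 1731
A = -3346599/328108 (A = 22491/(-2156) + 1731/7457 = 22491*(-1/2156) + 1731*(1/7457) = -459/44 + 1731/7457 = -3346599/328108 ≈ -10.200)
A/((43 + 42)*(-2) - 1*(-13519)) - 1*36589 = -3346599/(328108*((43 + 42)*(-2) - 1*(-13519))) - 1*36589 = -3346599/(328108*(85*(-2) + 13519)) - 36589 = -3346599/(328108*(-170 + 13519)) - 36589 = -3346599/328108/13349 - 36589 = -3346599/328108*1/13349 - 36589 = -3346599/4379913692 - 36589 = -160256665423187/4379913692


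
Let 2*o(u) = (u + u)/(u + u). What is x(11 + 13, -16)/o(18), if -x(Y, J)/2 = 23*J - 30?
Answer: 1592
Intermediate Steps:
x(Y, J) = 60 - 46*J (x(Y, J) = -2*(23*J - 30) = -2*(-30 + 23*J) = 60 - 46*J)
o(u) = ½ (o(u) = ((u + u)/(u + u))/2 = ((2*u)/((2*u)))/2 = ((2*u)*(1/(2*u)))/2 = (½)*1 = ½)
x(11 + 13, -16)/o(18) = (60 - 46*(-16))/(½) = (60 + 736)*2 = 796*2 = 1592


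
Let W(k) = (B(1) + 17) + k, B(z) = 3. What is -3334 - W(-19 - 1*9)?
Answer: -3326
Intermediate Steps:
W(k) = 20 + k (W(k) = (3 + 17) + k = 20 + k)
-3334 - W(-19 - 1*9) = -3334 - (20 + (-19 - 1*9)) = -3334 - (20 + (-19 - 9)) = -3334 - (20 - 28) = -3334 - 1*(-8) = -3334 + 8 = -3326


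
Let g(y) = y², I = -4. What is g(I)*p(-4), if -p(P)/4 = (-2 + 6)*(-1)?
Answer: 256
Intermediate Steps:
p(P) = 16 (p(P) = -4*(-2 + 6)*(-1) = -16*(-1) = -4*(-4) = 16)
g(I)*p(-4) = (-4)²*16 = 16*16 = 256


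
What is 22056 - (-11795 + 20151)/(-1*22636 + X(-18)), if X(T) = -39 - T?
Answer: 499731148/22657 ≈ 22056.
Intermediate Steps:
22056 - (-11795 + 20151)/(-1*22636 + X(-18)) = 22056 - (-11795 + 20151)/(-1*22636 + (-39 - 1*(-18))) = 22056 - 8356/(-22636 + (-39 + 18)) = 22056 - 8356/(-22636 - 21) = 22056 - 8356/(-22657) = 22056 - 8356*(-1)/22657 = 22056 - 1*(-8356/22657) = 22056 + 8356/22657 = 499731148/22657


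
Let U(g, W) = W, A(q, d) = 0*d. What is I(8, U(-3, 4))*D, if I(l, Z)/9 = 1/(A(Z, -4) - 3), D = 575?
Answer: -1725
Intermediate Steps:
A(q, d) = 0
I(l, Z) = -3 (I(l, Z) = 9/(0 - 3) = 9/(-3) = 9*(-1/3) = -3)
I(8, U(-3, 4))*D = -3*575 = -1725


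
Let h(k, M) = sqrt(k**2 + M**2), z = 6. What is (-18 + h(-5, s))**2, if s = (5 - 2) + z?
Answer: (18 - sqrt(106))**2 ≈ 59.357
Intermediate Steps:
s = 9 (s = (5 - 2) + 6 = 3 + 6 = 9)
h(k, M) = sqrt(M**2 + k**2)
(-18 + h(-5, s))**2 = (-18 + sqrt(9**2 + (-5)**2))**2 = (-18 + sqrt(81 + 25))**2 = (-18 + sqrt(106))**2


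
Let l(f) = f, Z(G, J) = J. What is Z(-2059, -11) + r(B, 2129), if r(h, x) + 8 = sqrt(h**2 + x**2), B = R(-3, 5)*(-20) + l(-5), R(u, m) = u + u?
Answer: -19 + sqrt(4545866) ≈ 2113.1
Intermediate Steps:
R(u, m) = 2*u
B = 115 (B = (2*(-3))*(-20) - 5 = -6*(-20) - 5 = 120 - 5 = 115)
r(h, x) = -8 + sqrt(h**2 + x**2)
Z(-2059, -11) + r(B, 2129) = -11 + (-8 + sqrt(115**2 + 2129**2)) = -11 + (-8 + sqrt(13225 + 4532641)) = -11 + (-8 + sqrt(4545866)) = -19 + sqrt(4545866)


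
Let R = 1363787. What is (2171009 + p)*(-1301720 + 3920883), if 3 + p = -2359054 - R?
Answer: -4064508814105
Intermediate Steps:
p = -3722844 (p = -3 + (-2359054 - 1*1363787) = -3 + (-2359054 - 1363787) = -3 - 3722841 = -3722844)
(2171009 + p)*(-1301720 + 3920883) = (2171009 - 3722844)*(-1301720 + 3920883) = -1551835*2619163 = -4064508814105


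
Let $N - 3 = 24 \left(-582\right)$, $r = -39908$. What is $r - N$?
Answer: $-25943$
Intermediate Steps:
$N = -13965$ ($N = 3 + 24 \left(-582\right) = 3 - 13968 = -13965$)
$r - N = -39908 - -13965 = -39908 + 13965 = -25943$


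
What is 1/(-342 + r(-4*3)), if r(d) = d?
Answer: -1/354 ≈ -0.0028249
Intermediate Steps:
1/(-342 + r(-4*3)) = 1/(-342 - 4*3) = 1/(-342 - 12) = 1/(-354) = -1/354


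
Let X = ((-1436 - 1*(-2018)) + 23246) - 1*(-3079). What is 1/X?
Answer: 1/26907 ≈ 3.7165e-5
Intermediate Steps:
X = 26907 (X = ((-1436 + 2018) + 23246) + 3079 = (582 + 23246) + 3079 = 23828 + 3079 = 26907)
1/X = 1/26907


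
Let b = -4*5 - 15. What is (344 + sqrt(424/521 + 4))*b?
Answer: -12040 - 70*sqrt(326667)/521 ≈ -12117.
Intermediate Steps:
b = -35 (b = -20 - 15 = -35)
(344 + sqrt(424/521 + 4))*b = (344 + sqrt(424/521 + 4))*(-35) = (344 + sqrt(2508/521))*(-35) = (344 + 2*sqrt(326667)/521)*(-35) = -12040 - 70*sqrt(326667)/521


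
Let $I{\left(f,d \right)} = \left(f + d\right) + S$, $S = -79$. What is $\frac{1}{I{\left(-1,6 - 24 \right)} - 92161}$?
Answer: $- \frac{1}{92259} \approx -1.0839 \cdot 10^{-5}$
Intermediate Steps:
$I{\left(f,d \right)} = -79 + d + f$ ($I{\left(f,d \right)} = \left(f + d\right) - 79 = \left(d + f\right) - 79 = -79 + d + f$)
$\frac{1}{I{\left(-1,6 - 24 \right)} - 92161} = \frac{1}{\left(-79 + \left(6 - 24\right) - 1\right) - 92161} = \frac{1}{\left(-79 - 18 - 1\right) - 92161} = \frac{1}{-98 - 92161} = \frac{1}{-92259} = - \frac{1}{92259}$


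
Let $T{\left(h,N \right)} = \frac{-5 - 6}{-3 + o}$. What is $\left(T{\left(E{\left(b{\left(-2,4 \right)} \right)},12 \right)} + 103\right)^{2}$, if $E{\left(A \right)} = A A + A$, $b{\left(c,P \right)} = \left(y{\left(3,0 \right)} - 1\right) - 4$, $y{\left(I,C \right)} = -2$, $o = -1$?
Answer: $\frac{178929}{16} \approx 11183.0$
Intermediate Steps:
$b{\left(c,P \right)} = -7$ ($b{\left(c,P \right)} = \left(-2 - 1\right) - 4 = -3 - 4 = -7$)
$E{\left(A \right)} = A + A^{2}$ ($E{\left(A \right)} = A^{2} + A = A + A^{2}$)
$T{\left(h,N \right)} = \frac{11}{4}$ ($T{\left(h,N \right)} = \frac{-5 - 6}{-3 - 1} = - \frac{11}{-4} = \left(-11\right) \left(- \frac{1}{4}\right) = \frac{11}{4}$)
$\left(T{\left(E{\left(b{\left(-2,4 \right)} \right)},12 \right)} + 103\right)^{2} = \left(\frac{11}{4} + 103\right)^{2} = \left(\frac{423}{4}\right)^{2} = \frac{178929}{16}$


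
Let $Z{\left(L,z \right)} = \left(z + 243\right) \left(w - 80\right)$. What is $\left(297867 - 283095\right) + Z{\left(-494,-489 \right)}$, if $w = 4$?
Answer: $33468$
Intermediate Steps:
$Z{\left(L,z \right)} = -18468 - 76 z$ ($Z{\left(L,z \right)} = \left(z + 243\right) \left(4 - 80\right) = \left(243 + z\right) \left(-76\right) = -18468 - 76 z$)
$\left(297867 - 283095\right) + Z{\left(-494,-489 \right)} = \left(297867 - 283095\right) - -18696 = 14772 + \left(-18468 + 37164\right) = 14772 + 18696 = 33468$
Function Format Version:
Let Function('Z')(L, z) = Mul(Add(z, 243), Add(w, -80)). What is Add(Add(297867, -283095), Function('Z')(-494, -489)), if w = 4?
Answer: 33468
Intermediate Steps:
Function('Z')(L, z) = Add(-18468, Mul(-76, z)) (Function('Z')(L, z) = Mul(Add(z, 243), Add(4, -80)) = Mul(Add(243, z), -76) = Add(-18468, Mul(-76, z)))
Add(Add(297867, -283095), Function('Z')(-494, -489)) = Add(Add(297867, -283095), Add(-18468, Mul(-76, -489))) = Add(14772, Add(-18468, 37164)) = Add(14772, 18696) = 33468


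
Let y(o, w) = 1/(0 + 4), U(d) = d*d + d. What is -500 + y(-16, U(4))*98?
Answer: -951/2 ≈ -475.50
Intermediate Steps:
U(d) = d + d**2 (U(d) = d**2 + d = d + d**2)
y(o, w) = 1/4
-500 + y(-16, U(4))*98 = -500 + (1/4)*98 = -500 + 49/2 = -951/2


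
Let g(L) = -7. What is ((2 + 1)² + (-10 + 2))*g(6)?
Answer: -7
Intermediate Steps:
((2 + 1)² + (-10 + 2))*g(6) = ((2 + 1)² + (-10 + 2))*(-7) = (3² - 8)*(-7) = (9 - 8)*(-7) = 1*(-7) = -7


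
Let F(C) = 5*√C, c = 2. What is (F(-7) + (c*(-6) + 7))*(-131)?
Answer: 655 - 655*I*√7 ≈ 655.0 - 1733.0*I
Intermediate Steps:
(F(-7) + (c*(-6) + 7))*(-131) = (5*√(-7) + (2*(-6) + 7))*(-131) = (5*(I*√7) + (-12 + 7))*(-131) = (5*I*√7 - 5)*(-131) = (-5 + 5*I*√7)*(-131) = 655 - 655*I*√7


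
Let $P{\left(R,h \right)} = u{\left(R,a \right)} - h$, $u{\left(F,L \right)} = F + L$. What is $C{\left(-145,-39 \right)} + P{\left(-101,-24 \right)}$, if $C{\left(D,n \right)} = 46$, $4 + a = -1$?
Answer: $-36$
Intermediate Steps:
$a = -5$ ($a = -4 - 1 = -5$)
$P{\left(R,h \right)} = -5 + R - h$ ($P{\left(R,h \right)} = \left(R - 5\right) - h = \left(-5 + R\right) - h = -5 + R - h$)
$C{\left(-145,-39 \right)} + P{\left(-101,-24 \right)} = 46 - 82 = -36$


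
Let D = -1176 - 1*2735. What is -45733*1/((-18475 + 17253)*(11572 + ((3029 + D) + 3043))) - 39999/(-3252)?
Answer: 111900163665/9095695492 ≈ 12.303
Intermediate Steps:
D = -3911 (D = -1176 - 2735 = -3911)
-45733*1/((-18475 + 17253)*(11572 + ((3029 + D) + 3043))) - 39999/(-3252) = -45733*1/((-18475 + 17253)*(11572 + ((3029 - 3911) + 3043))) - 39999/(-3252) = -45733*(-1/(1222*(11572 + (-882 + 3043)))) - 39999*(-1/3252) = -45733*(-1/(1222*(11572 + 2161))) + 13333/1084 = -45733/(13733*(-1222)) + 13333/1084 = -45733/(-16781726) + 13333/1084 = -45733*(-1/16781726) + 13333/1084 = 45733/16781726 + 13333/1084 = 111900163665/9095695492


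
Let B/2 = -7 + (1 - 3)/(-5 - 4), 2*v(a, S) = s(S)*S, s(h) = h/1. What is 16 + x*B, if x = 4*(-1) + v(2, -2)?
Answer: 388/9 ≈ 43.111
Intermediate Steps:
s(h) = h (s(h) = h*1 = h)
v(a, S) = S²/2 (v(a, S) = (S*S)/2 = S²/2)
B = -122/9 (B = 2*(-7 + (1 - 3)/(-5 - 4)) = 2*(-7 - 2/(-9)) = 2*(-7 - 2*(-⅑)) = 2*(-7 + 2/9) = 2*(-61/9) = -122/9 ≈ -13.556)
x = -2 (x = 4*(-1) + (½)*(-2)² = -4 + (½)*4 = -4 + 2 = -2)
16 + x*B = 16 - 2*(-122/9) = 16 + 244/9 = 388/9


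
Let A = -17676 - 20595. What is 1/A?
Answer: -1/38271 ≈ -2.6129e-5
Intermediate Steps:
A = -38271
1/A = 1/(-38271) = -1/38271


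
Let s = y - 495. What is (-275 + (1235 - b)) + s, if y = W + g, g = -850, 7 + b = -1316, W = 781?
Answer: 1719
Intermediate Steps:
b = -1323 (b = -7 - 1316 = -1323)
y = -69 (y = 781 - 850 = -69)
s = -564 (s = -69 - 495 = -564)
(-275 + (1235 - b)) + s = (-275 + (1235 - 1*(-1323))) - 564 = (-275 + (1235 + 1323)) - 564 = (-275 + 2558) - 564 = 2283 - 564 = 1719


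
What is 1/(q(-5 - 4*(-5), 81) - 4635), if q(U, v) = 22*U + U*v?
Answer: -1/3090 ≈ -0.00032362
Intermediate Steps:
1/(q(-5 - 4*(-5), 81) - 4635) = 1/((-5 - 4*(-5))*(22 + 81) - 4635) = 1/((-5 + 20)*103 - 4635) = 1/(15*103 - 4635) = 1/(1545 - 4635) = 1/(-3090) = -1/3090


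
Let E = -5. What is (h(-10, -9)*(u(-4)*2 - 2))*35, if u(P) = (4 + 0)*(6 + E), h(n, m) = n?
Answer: -2100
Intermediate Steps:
u(P) = 4 (u(P) = (4 + 0)*(6 - 5) = 4*1 = 4)
(h(-10, -9)*(u(-4)*2 - 2))*35 = -10*(4*2 - 2)*35 = -10*(8 - 2)*35 = -10*6*35 = -60*35 = -2100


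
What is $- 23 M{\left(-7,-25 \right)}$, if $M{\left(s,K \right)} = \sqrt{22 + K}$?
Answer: $- 23 i \sqrt{3} \approx - 39.837 i$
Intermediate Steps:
$- 23 M{\left(-7,-25 \right)} = - 23 \sqrt{22 - 25} = - 23 \sqrt{-3} = - 23 i \sqrt{3}$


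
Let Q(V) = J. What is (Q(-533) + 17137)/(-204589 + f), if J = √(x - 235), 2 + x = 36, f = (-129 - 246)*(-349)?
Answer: -17137/73714 - I*√201/73714 ≈ -0.23248 - 0.00019233*I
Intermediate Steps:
f = 130875 (f = -375*(-349) = 130875)
x = 34 (x = -2 + 36 = 34)
J = I*√201 (J = √(34 - 235) = √(-201) = I*√201 ≈ 14.177*I)
Q(V) = I*√201
(Q(-533) + 17137)/(-204589 + f) = (I*√201 + 17137)/(-204589 + 130875) = (17137 + I*√201)/(-73714) = (17137 + I*√201)*(-1/73714) = -17137/73714 - I*√201/73714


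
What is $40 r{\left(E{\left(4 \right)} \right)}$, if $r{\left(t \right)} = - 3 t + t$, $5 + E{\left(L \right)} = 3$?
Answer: $160$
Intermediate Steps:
$E{\left(L \right)} = -2$ ($E{\left(L \right)} = -5 + 3 = -2$)
$r{\left(t \right)} = - 2 t$
$40 r{\left(E{\left(4 \right)} \right)} = 40 \left(\left(-2\right) \left(-2\right)\right) = 40 \cdot 4 = 160$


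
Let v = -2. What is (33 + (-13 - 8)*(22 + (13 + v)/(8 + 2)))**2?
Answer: 20439441/100 ≈ 2.0439e+5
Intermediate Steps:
(33 + (-13 - 8)*(22 + (13 + v)/(8 + 2)))**2 = (33 + (-13 - 8)*(22 + (13 - 2)/(8 + 2)))**2 = (33 - 21*(22 + 11/10))**2 = (33 - 21*231/10)**2 = (33 - 4851/10)**2 = (-4521/10)**2 = 20439441/100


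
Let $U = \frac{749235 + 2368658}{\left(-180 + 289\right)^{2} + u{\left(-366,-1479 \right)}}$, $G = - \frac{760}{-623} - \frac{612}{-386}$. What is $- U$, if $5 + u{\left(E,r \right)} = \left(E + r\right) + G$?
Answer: $- \frac{374892336427}{1206454727} \approx -310.74$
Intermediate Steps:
$G = \frac{337318}{120239}$ ($G = \left(-760\right) \left(- \frac{1}{623}\right) - - \frac{306}{193} = \frac{760}{623} + \frac{306}{193} = \frac{337318}{120239} \approx 2.8054$)
$u{\left(E,r \right)} = - \frac{263877}{120239} + E + r$ ($u{\left(E,r \right)} = -5 + \left(\left(E + r\right) + \frac{337318}{120239}\right) = -5 + \left(\frac{337318}{120239} + E + r\right) = - \frac{263877}{120239} + E + r$)
$U = \frac{374892336427}{1206454727}$ ($U = \frac{749235 + 2368658}{\left(-180 + 289\right)^{2} - \frac{222104832}{120239}} = \frac{3117893}{109^{2} - \frac{222104832}{120239}} = \frac{3117893}{11881 - \frac{222104832}{120239}} = \frac{3117893}{\frac{1206454727}{120239}} = 3117893 \cdot \frac{120239}{1206454727} = \frac{374892336427}{1206454727} \approx 310.74$)
$- U = \left(-1\right) \frac{374892336427}{1206454727} = - \frac{374892336427}{1206454727}$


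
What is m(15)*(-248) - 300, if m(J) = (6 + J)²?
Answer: -109668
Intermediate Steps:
m(15)*(-248) - 300 = (6 + 15)²*(-248) - 300 = 21²*(-248) - 300 = 441*(-248) - 300 = -109368 - 300 = -109668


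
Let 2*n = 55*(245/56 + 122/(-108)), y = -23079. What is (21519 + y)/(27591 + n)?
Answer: -673920/11957867 ≈ -0.056358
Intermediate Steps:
n = 38555/432 (n = (55*(245/56 + 122/(-108)))/2 = (55*(245*(1/56) + 122*(-1/108)))/2 = (55*(35/8 - 61/54))/2 = (55*(701/216))/2 = (½)*(38555/216) = 38555/432 ≈ 89.248)
(21519 + y)/(27591 + n) = (21519 - 23079)/(27591 + 38555/432) = -1560/11957867/432 = -1560*432/11957867 = -673920/11957867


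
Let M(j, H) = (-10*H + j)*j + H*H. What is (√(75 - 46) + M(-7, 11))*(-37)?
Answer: -34780 - 37*√29 ≈ -34979.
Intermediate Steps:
M(j, H) = H² + j*(j - 10*H) (M(j, H) = (j - 10*H)*j + H² = j*(j - 10*H) + H² = H² + j*(j - 10*H))
(√(75 - 46) + M(-7, 11))*(-37) = (√(75 - 46) + (11² + (-7)² - 10*11*(-7)))*(-37) = (√29 + (121 + 49 + 770))*(-37) = (√29 + 940)*(-37) = (940 + √29)*(-37) = -34780 - 37*√29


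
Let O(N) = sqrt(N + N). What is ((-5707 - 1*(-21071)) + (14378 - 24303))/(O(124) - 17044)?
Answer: -23175579/72624422 - 5439*sqrt(62)/145248844 ≈ -0.31941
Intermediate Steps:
O(N) = sqrt(2)*sqrt(N) (O(N) = sqrt(2*N) = sqrt(2)*sqrt(N))
((-5707 - 1*(-21071)) + (14378 - 24303))/(O(124) - 17044) = ((-5707 - 1*(-21071)) + (14378 - 24303))/(sqrt(2)*sqrt(124) - 17044) = ((-5707 + 21071) - 9925)/(sqrt(2)*(2*sqrt(31)) - 17044) = (15364 - 9925)/(2*sqrt(62) - 17044) = 5439/(-17044 + 2*sqrt(62))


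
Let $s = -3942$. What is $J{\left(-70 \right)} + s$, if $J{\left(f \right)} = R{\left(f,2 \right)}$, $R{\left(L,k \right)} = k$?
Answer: $-3940$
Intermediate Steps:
$J{\left(f \right)} = 2$
$J{\left(-70 \right)} + s = 2 - 3942 = -3940$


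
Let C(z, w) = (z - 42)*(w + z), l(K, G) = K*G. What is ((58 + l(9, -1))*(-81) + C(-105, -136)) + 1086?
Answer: 32544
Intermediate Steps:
l(K, G) = G*K
C(z, w) = (-42 + z)*(w + z)
((58 + l(9, -1))*(-81) + C(-105, -136)) + 1086 = ((58 - 1*9)*(-81) + ((-105)² - 42*(-136) - 42*(-105) - 136*(-105))) + 1086 = ((58 - 9)*(-81) + (11025 + 5712 + 4410 + 14280)) + 1086 = (49*(-81) + 35427) + 1086 = (-3969 + 35427) + 1086 = 31458 + 1086 = 32544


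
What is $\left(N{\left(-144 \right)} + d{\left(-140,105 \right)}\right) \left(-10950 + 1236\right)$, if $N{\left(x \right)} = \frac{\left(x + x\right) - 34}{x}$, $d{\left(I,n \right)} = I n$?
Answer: $\frac{1713288941}{12} \approx 1.4277 \cdot 10^{8}$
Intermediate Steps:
$N{\left(x \right)} = \frac{-34 + 2 x}{x}$ ($N{\left(x \right)} = \frac{2 x - 34}{x} = \frac{-34 + 2 x}{x}$)
$\left(N{\left(-144 \right)} + d{\left(-140,105 \right)}\right) \left(-10950 + 1236\right) = \left(\left(2 - \frac{34}{-144}\right) - 14700\right) \left(-10950 + 1236\right) = \left(\left(2 - - \frac{17}{72}\right) - 14700\right) \left(-9714\right) = \left(\left(2 + \frac{17}{72}\right) - 14700\right) \left(-9714\right) = \left(\frac{161}{72} - 14700\right) \left(-9714\right) = \left(- \frac{1058239}{72}\right) \left(-9714\right) = \frac{1713288941}{12}$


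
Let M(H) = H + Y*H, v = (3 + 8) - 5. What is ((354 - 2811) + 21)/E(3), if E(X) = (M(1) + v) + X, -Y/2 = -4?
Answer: -406/3 ≈ -135.33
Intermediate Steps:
Y = 8 (Y = -2*(-4) = 8)
v = 6 (v = 11 - 5 = 6)
M(H) = 9*H (M(H) = H + 8*H = 9*H)
E(X) = 15 + X (E(X) = (9*1 + 6) + X = (9 + 6) + X = 15 + X)
((354 - 2811) + 21)/E(3) = ((354 - 2811) + 21)/(15 + 3) = (-2457 + 21)/18 = -2436*1/18 = -406/3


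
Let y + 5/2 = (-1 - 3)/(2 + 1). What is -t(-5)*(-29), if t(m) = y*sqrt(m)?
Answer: -667*I*sqrt(5)/6 ≈ -248.58*I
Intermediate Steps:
y = -23/6 (y = -5/2 + (-1 - 3)/(2 + 1) = -5/2 - 4/3 = -23/6 ≈ -3.8333)
t(m) = -23*sqrt(m)/6
-t(-5)*(-29) = -(-23)*sqrt(-5)/6*(-29) = -(-23)*I*sqrt(5)/6*(-29) = (23*I*sqrt(5)/6)*(-29) = -667*I*sqrt(5)/6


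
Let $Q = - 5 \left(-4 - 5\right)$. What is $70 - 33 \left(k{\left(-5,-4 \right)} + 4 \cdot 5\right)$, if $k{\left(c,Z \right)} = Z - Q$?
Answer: $1027$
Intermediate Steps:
$Q = 45$ ($Q = \left(-5\right) \left(-9\right) = 45$)
$k{\left(c,Z \right)} = -45 + Z$ ($k{\left(c,Z \right)} = Z - 45 = -45 + Z$)
$70 - 33 \left(k{\left(-5,-4 \right)} + 4 \cdot 5\right) = 70 - 33 \left(\left(-45 - 4\right) + 4 \cdot 5\right) = 70 - 33 \left(-49 + 20\right) = 70 - -957 = 70 + 957 = 1027$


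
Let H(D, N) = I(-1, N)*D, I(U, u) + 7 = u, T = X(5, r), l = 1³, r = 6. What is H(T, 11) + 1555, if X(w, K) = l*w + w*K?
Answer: 1695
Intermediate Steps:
l = 1
X(w, K) = w + K*w (X(w, K) = 1*w + w*K = w + K*w)
T = 35 (T = 5*(1 + 6) = 5*7 = 35)
I(U, u) = -7 + u
H(D, N) = D*(-7 + N) (H(D, N) = (-7 + N)*D = D*(-7 + N))
H(T, 11) + 1555 = 35*(-7 + 11) + 1555 = 35*4 + 1555 = 140 + 1555 = 1695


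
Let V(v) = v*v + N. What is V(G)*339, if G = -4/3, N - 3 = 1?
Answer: 5876/3 ≈ 1958.7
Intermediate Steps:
N = 4 (N = 3 + 1 = 4)
G = -4/3 (G = -4*⅓ = -4/3 ≈ -1.3333)
V(v) = 4 + v² (V(v) = v*v + 4 = v² + 4 = 4 + v²)
V(G)*339 = (4 + (-4/3)²)*339 = (4 + 16/9)*339 = (52/9)*339 = 5876/3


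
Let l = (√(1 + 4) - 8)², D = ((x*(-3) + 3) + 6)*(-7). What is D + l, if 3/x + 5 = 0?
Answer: -33/5 - 16*√5 ≈ -42.377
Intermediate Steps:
x = -⅗ (x = 3/(-5 + 0) = 3/(-5) = 3*(-⅕) = -⅗ ≈ -0.60000)
D = -378/5 (D = ((-⅗*(-3) + 3) + 6)*(-7) = ((9/5 + 3) + 6)*(-7) = (24/5 + 6)*(-7) = (54/5)*(-7) = -378/5 ≈ -75.600)
l = (-8 + √5)² (l = (√5 - 8)² = (-8 + √5)² ≈ 33.223)
D + l = -378/5 + (8 - √5)²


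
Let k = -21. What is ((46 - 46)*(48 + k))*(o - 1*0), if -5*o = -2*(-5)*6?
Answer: 0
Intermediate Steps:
o = -12 (o = -(-2*(-5))*6/5 = -2*6 = -⅕*60 = -12)
((46 - 46)*(48 + k))*(o - 1*0) = ((46 - 46)*(48 - 21))*(-12 - 1*0) = (0*27)*(-12 + 0) = 0*(-12) = 0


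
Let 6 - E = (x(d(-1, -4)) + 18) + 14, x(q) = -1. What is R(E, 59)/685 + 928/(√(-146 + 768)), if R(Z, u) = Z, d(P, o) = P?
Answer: -5/137 + 464*√622/311 ≈ 37.173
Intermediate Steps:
E = -25 (E = 6 - ((-1 + 18) + 14) = 6 - (17 + 14) = 6 - 1*31 = 6 - 31 = -25)
R(E, 59)/685 + 928/(√(-146 + 768)) = -25/685 + 928/(√(-146 + 768)) = -25*1/685 + 928/(√622) = -5/137 + 928*(√622/622) = -5/137 + 464*√622/311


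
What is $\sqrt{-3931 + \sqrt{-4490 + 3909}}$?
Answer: $\sqrt{-3931 + i \sqrt{581}} \approx 0.1922 + 62.698 i$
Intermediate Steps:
$\sqrt{-3931 + \sqrt{-4490 + 3909}} = \sqrt{-3931 + \sqrt{-581}} = \sqrt{-3931 + i \sqrt{581}}$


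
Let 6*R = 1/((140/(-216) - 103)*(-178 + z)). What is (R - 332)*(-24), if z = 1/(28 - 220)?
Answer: 1524188073120/191288669 ≈ 7968.0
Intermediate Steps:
z = -1/192 (z = 1/(-192) = -1/192 ≈ -0.0052083)
R = 1728/191288669 (R = 1/(6*(((140/(-216) - 103)*(-178 - 1/192)))) = 1/(6*(((140*(-1/216) - 103)*(-34177/192)))) = 1/(6*(((-35/54 - 103)*(-34177/192)))) = 1/(6*((-5597/54*(-34177/192)))) = 1/(6*(191288669/10368)) = (⅙)*(10368/191288669) = 1728/191288669 ≈ 9.0335e-6)
(R - 332)*(-24) = (1728/191288669 - 332)*(-24) = -63507836380/191288669*(-24) = 1524188073120/191288669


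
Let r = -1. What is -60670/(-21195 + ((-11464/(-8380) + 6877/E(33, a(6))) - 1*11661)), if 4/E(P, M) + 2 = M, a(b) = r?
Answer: 508414600/318543761 ≈ 1.5961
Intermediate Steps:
a(b) = -1
E(P, M) = 4/(-2 + M)
-60670/(-21195 + ((-11464/(-8380) + 6877/E(33, a(6))) - 1*11661)) = -60670/(-21195 + ((-11464/(-8380) + 6877/((4/(-2 - 1)))) - 1*11661)) = -60670/(-21195 + ((-11464*(-1/8380) + 6877/((4/(-3)))) - 11661)) = -60670/(-21195 + ((2866/2095 + 6877/((4*(-1/3)))) - 11661)) = -60670/(-21195 + ((2866/2095 + 6877/(-4/3)) - 11661)) = -60670/(-21195 + ((2866/2095 + 6877*(-3/4)) - 11661)) = -60670/(-21195 + ((2866/2095 - 20631/4) - 11661)) = -60670/(-21195 + (-43210481/8380 - 11661)) = -60670/(-21195 - 140929661/8380) = -60670/(-318543761/8380) = -60670*(-8380/318543761) = 508414600/318543761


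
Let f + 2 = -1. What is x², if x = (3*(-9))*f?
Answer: 6561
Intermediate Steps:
f = -3 (f = -2 - 1 = -3)
x = 81 (x = (3*(-9))*(-3) = -27*(-3) = 81)
x² = 81² = 6561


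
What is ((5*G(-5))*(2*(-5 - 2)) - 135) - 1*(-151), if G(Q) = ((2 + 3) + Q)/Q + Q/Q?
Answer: -54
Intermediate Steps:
G(Q) = 1 + (5 + Q)/Q (G(Q) = (5 + Q)/Q + 1 = 1 + (5 + Q)/Q)
((5*G(-5))*(2*(-5 - 2)) - 135) - 1*(-151) = ((5*(2 + 5/(-5)))*(2*(-5 - 2)) - 135) - 1*(-151) = ((5*(2 + 5*(-1/5)))*(2*(-7)) - 135) + 151 = ((5*(2 - 1))*(-14) - 135) + 151 = ((5*1)*(-14) - 135) + 151 = (5*(-14) - 135) + 151 = (-70 - 135) + 151 = -205 + 151 = -54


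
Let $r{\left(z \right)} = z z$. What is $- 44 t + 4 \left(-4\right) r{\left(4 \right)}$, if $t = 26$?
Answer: $-1400$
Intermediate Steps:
$r{\left(z \right)} = z^{2}$
$- 44 t + 4 \left(-4\right) r{\left(4 \right)} = \left(-44\right) 26 + 4 \left(-4\right) 4^{2} = -1144 - 256 = -1400$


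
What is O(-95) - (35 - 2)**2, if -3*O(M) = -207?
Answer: -1020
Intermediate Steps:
O(M) = 69 (O(M) = -1/3*(-207) = 69)
O(-95) - (35 - 2)**2 = 69 - (35 - 2)**2 = 69 - 1*33**2 = 69 - 1*1089 = 69 - 1089 = -1020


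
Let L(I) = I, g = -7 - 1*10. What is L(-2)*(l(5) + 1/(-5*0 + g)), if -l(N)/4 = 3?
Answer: 410/17 ≈ 24.118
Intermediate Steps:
l(N) = -12 (l(N) = -4*3 = -12)
g = -17 (g = -7 - 10 = -17)
L(-2)*(l(5) + 1/(-5*0 + g)) = -2*(-12 + 1/(-5*0 - 17)) = -2*(-12 + 1/(0 - 17)) = -2*(-12 + 1/(-17)) = -2*(-12 - 1/17) = -2*(-205/17) = 410/17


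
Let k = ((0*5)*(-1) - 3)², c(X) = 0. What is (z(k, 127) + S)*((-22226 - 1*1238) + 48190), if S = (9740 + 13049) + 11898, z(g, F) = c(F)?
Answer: 857670762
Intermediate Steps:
k = 9 (k = (0*(-1) - 3)² = (0 - 3)² = (-3)² = 9)
z(g, F) = 0
S = 34687 (S = 22789 + 11898 = 34687)
(z(k, 127) + S)*((-22226 - 1*1238) + 48190) = (0 + 34687)*((-22226 - 1*1238) + 48190) = 34687*((-22226 - 1238) + 48190) = 34687*(-23464 + 48190) = 34687*24726 = 857670762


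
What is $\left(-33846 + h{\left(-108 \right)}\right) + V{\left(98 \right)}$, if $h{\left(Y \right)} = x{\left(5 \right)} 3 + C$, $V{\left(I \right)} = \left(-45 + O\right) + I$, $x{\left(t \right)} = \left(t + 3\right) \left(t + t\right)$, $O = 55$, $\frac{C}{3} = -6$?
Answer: $-33516$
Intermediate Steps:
$C = -18$ ($C = 3 \left(-6\right) = -18$)
$x{\left(t \right)} = 2 t \left(3 + t\right)$ ($x{\left(t \right)} = \left(3 + t\right) 2 t = 2 t \left(3 + t\right)$)
$V{\left(I \right)} = 10 + I$ ($V{\left(I \right)} = \left(-45 + 55\right) + I = 10 + I$)
$h{\left(Y \right)} = 222$ ($h{\left(Y \right)} = 2 \cdot 5 \left(3 + 5\right) 3 - 18 = 2 \cdot 5 \cdot 8 \cdot 3 - 18 = 80 \cdot 3 - 18 = 240 - 18 = 222$)
$\left(-33846 + h{\left(-108 \right)}\right) + V{\left(98 \right)} = \left(-33846 + 222\right) + \left(10 + 98\right) = -33624 + 108 = -33516$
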